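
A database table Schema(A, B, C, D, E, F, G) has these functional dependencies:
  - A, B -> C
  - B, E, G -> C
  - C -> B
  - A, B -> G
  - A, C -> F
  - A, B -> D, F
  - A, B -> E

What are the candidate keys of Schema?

{A} never appears on the right of any FD, so every key must include it.
{A, B}⁺ = {A, B, C, D, E, F, G}, which is every attribute, so {A, B} is a candidate key.
{A, C}⁺ = {A, B, C, D, E, F, G}, which is every attribute, so {A, C} is a candidate key.
Any other superkey properly contains one of these, so there are no further candidate keys.

{A, B}, {A, C}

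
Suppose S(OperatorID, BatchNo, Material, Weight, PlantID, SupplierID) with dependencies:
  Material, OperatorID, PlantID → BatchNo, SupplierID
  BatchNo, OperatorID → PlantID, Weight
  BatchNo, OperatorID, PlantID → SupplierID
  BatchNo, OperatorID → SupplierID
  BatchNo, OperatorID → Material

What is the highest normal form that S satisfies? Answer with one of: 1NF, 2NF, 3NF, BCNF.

BCNF

Candidate keys: {BatchNo, OperatorID}, {Material, OperatorID, PlantID}. Prime attributes: {BatchNo, Material, OperatorID, PlantID}.
The left-hand side of every FD is a superkey, so BCNF is satisfied.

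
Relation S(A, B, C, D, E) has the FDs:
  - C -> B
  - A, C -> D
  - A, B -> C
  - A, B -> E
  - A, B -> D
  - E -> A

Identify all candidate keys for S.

{A, B}, {A, C}, {B, E}, {C, E}

{A, B}⁺ = {A, B, C, D, E}, which is every attribute, so {A, B} is a candidate key.
{A, C}⁺ = {A, B, C, D, E}, which is every attribute, so {A, C} is a candidate key.
{B, E}⁺ = {A, B, C, D, E}, which is every attribute, so {B, E} is a candidate key.
{C, E}⁺ = {A, B, C, D, E}, which is every attribute, so {C, E} is a candidate key.
These are minimal and exhaustive — every other superkey contains one of them.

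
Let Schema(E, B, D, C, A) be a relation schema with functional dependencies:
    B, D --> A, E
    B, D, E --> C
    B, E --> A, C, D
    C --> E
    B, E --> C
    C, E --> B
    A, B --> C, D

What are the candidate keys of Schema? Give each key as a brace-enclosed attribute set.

{A, B}, {B, D}, {B, E}, {C}

{C}⁺ = {A, B, C, D, E}, which is every attribute, so {C} is a candidate key.
{A, B}⁺ = {A, B, C, D, E}, which is every attribute, so {A, B} is a candidate key.
{B, D}⁺ = {A, B, C, D, E}, which is every attribute, so {B, D} is a candidate key.
{B, E}⁺ = {A, B, C, D, E}, which is every attribute, so {B, E} is a candidate key.
These are minimal and exhaustive — every other superkey contains one of them.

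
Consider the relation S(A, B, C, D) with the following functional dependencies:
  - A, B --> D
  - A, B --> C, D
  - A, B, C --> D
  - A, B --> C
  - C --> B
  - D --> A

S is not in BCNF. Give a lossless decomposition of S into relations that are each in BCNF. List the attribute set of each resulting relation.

{A, D}; {B, C}; {C, D}

Candidate keys of the original relation: {A, B}, {A, C}, {B, D}, {C, D}.
In {A, B, C, D}, {C} is not a superkey ({C}⁺ restricted to this set is {B, C}), so split on C --> B into {B, C} and {A, C, D}.
{B, C} is in BCNF.
In {A, C, D}, {D} is not a superkey ({D}⁺ restricted to this set is {A, D}), so split on D --> A into {A, D} and {C, D}.
{A, D} is in BCNF.
{C, D} is in BCNF.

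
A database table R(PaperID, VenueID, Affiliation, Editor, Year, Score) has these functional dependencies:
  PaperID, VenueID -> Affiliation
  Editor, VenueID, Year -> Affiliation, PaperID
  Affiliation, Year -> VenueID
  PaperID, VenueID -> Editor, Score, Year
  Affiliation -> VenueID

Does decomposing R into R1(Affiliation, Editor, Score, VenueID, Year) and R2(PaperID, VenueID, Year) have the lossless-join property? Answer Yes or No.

R1 ∩ R2 = {VenueID, Year}; its closure under F is {VenueID, Year}.
Neither R1 nor R2 is contained in that closure, so the decomposition is lossy.

No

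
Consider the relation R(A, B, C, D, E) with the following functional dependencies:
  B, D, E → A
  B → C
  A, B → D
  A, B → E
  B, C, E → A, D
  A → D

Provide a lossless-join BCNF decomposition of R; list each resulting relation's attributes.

{A, B, E}; {A, D}; {B, C}

Candidate keys of the original relation: {A, B}, {B, E}.
Within {A, B, C, D, E}: {B}⁺ ∩ {A, B, C, D, E} = {B, C}, not the whole set, so B → C violates BCNF; decompose into {B, C} and {A, B, D, E}.
{B, C} is in BCNF.
Within {A, B, D, E}: {A}⁺ ∩ {A, B, D, E} = {A, D}, not the whole set, so A → D violates BCNF; decompose into {A, D} and {A, B, E}.
{A, D} is in BCNF.
{A, B, E} is in BCNF.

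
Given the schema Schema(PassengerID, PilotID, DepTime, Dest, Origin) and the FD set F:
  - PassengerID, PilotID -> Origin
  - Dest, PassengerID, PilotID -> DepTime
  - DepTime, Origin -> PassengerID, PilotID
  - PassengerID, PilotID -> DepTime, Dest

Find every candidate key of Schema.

{DepTime, Origin}⁺ = {DepTime, Dest, Origin, PassengerID, PilotID}, which is every attribute, so {DepTime, Origin} is a candidate key.
{PassengerID, PilotID}⁺ = {DepTime, Dest, Origin, PassengerID, PilotID}, which is every attribute, so {PassengerID, PilotID} is a candidate key.
Any other superkey properly contains one of these, so there are no further candidate keys.

{DepTime, Origin}, {PassengerID, PilotID}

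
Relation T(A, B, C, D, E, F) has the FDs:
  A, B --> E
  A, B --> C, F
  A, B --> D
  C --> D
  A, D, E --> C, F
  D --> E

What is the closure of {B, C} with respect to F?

{B, C, D, E}

Start with {B, C}.
C --> D applies; add {D} → now {B, C, D}.
D --> E applies; add {E} → now {B, C, D, E}.
No further FD applies.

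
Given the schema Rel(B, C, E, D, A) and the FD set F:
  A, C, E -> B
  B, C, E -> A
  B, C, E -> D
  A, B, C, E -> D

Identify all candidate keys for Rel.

{C, E} never appear on the right of any FD, so every key must include all of them.
{A, C, E}⁺ = {A, B, C, D, E}, which is every attribute, so {A, C, E} is a candidate key.
{B, C, E}⁺ = {A, B, C, D, E}, which is every attribute, so {B, C, E} is a candidate key.
These are minimal and exhaustive — every other superkey contains one of them.

{A, C, E}, {B, C, E}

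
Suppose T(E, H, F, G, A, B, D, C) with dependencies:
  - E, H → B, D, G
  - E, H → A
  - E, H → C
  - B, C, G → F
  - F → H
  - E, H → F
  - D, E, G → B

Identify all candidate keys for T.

{B, C, E, G}, {C, D, E, G}, {E, F}, {E, H}

{E} never appears on the right of any FD, so every key must include it.
{E, F}⁺ = {A, B, C, D, E, F, G, H}, which is every attribute, so {E, F} is a candidate key.
{E, H}⁺ = {A, B, C, D, E, F, G, H}, which is every attribute, so {E, H} is a candidate key.
{B, C, E, G}⁺ = {A, B, C, D, E, F, G, H}, which is every attribute, so {B, C, E, G} is a candidate key.
{C, D, E, G}⁺ = {A, B, C, D, E, F, G, H}, which is every attribute, so {C, D, E, G} is a candidate key.
No proper subset of any of these is a key, and no other minimal superkey exists.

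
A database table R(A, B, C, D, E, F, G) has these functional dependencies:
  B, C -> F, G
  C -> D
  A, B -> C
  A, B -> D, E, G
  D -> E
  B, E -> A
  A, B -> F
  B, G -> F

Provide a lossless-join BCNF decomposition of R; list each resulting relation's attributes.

Candidate keys of the original relation: {A, B}, {B, C}, {B, D}, {B, E}.
{A, B, C, D, E, F, G}: {C} determines {C, D, E} here but is not a superkey — split on C -> D, E, giving {C, D, E} and {A, B, C, F, G}.
{C, D, E}: {D} determines {D, E} here but is not a superkey — split on D -> E, giving {D, E} and {C, D}.
{D, E} is in BCNF.
{C, D} is in BCNF.
{A, B, C, F, G}: {B, G} determines {B, F, G} here but is not a superkey — split on B, G -> F, giving {B, F, G} and {A, B, C, G}.
{B, F, G} is in BCNF.
{A, B, C, G} is in BCNF.

{A, B, C, G}; {B, F, G}; {C, D}; {D, E}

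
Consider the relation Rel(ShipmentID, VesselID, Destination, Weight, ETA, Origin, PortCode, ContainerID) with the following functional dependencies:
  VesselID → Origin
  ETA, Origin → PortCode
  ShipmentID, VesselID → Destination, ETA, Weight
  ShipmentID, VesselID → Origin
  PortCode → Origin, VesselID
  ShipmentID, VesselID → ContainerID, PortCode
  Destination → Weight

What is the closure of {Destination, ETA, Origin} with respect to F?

{Destination, ETA, Origin, PortCode, VesselID, Weight}

Start with {Destination, ETA, Origin}.
ETA, Origin → PortCode applies; add {PortCode} → now {Destination, ETA, Origin, PortCode}.
PortCode → Origin, VesselID applies; add {VesselID} → now {Destination, ETA, Origin, PortCode, VesselID}.
Destination → Weight applies; add {Weight} → now {Destination, ETA, Origin, PortCode, VesselID, Weight}.
No further FD applies.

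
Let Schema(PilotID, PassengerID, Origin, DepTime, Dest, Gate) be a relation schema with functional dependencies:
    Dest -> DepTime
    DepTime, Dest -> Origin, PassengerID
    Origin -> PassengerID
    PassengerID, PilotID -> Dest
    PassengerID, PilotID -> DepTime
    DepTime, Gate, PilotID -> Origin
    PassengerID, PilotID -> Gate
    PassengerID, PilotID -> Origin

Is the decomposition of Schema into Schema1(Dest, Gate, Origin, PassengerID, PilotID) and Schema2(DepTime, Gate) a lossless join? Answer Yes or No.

The shared attributes are {Gate} and {Gate}⁺ = {Gate}.
Schema1 ⊄ {Gate} and Schema2 ⊄ {Gate}, so the split is lossy.

No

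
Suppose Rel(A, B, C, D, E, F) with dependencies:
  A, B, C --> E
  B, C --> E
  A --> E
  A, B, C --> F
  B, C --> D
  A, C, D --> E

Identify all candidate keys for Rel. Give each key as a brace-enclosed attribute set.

No FD produces {A, B, C}, so they must be in every candidate key.
{A, B, C}⁺ = {A, B, C, D, E, F} — all of the relation — so {A, B, C} is a candidate key.
Every other attribute set either contains this one or has a smaller closure.

{A, B, C}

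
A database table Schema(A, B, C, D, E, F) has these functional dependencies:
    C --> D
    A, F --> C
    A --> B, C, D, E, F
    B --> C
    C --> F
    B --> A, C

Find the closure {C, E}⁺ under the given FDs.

{C, D, E, F}

Start with {C, E}.
C --> D applies; add {D} → now {C, D, E}.
C --> F applies; add {F} → now {C, D, E, F}.
No further FD applies.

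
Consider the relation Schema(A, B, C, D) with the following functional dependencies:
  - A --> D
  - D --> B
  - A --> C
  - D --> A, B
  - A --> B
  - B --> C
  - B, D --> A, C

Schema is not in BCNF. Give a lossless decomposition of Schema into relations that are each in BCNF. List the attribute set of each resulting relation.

{A, B, D}; {B, C}

Candidate keys of the original relation: {A}, {D}.
{A, B, C, D}: {B} determines {B, C} here but is not a superkey — split on B --> C, giving {B, C} and {A, B, D}.
{B, C}: every determinant is a superkey — BCNF.
{A, B, D}: every determinant is a superkey — BCNF.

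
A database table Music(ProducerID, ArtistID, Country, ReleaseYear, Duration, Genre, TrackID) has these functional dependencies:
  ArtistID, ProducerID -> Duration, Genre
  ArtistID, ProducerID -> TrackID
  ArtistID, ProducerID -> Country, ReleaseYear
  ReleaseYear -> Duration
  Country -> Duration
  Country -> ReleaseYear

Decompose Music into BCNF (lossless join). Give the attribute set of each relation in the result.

{ArtistID, Country, Genre, ProducerID, TrackID}; {Country, ReleaseYear}; {Duration, ReleaseYear}

Candidate key of the original relation: {ArtistID, ProducerID}.
Within {ArtistID, Country, Duration, Genre, ProducerID, ReleaseYear, TrackID}: {ReleaseYear}⁺ ∩ {ArtistID, Country, Duration, Genre, ProducerID, ReleaseYear, TrackID} = {Duration, ReleaseYear}, not the whole set, so ReleaseYear -> Duration violates BCNF; decompose into {Duration, ReleaseYear} and {ArtistID, Country, Genre, ProducerID, ReleaseYear, TrackID}.
{Duration, ReleaseYear} has no BCNF violation.
Within {ArtistID, Country, Genre, ProducerID, ReleaseYear, TrackID}: {Country}⁺ ∩ {ArtistID, Country, Genre, ProducerID, ReleaseYear, TrackID} = {Country, ReleaseYear}, not the whole set, so Country -> ReleaseYear violates BCNF; decompose into {Country, ReleaseYear} and {ArtistID, Country, Genre, ProducerID, TrackID}.
{Country, ReleaseYear} has no BCNF violation.
{ArtistID, Country, Genre, ProducerID, TrackID} has no BCNF violation.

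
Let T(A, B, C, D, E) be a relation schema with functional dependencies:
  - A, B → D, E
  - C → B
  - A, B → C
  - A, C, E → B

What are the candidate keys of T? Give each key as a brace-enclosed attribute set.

{A, B}, {A, C}

{A} never appears on the right of any FD, so every key must include it.
{A, B}⁺ = {A, B, C, D, E} — all of the relation — so {A, B} is a candidate key.
{A, C}⁺ = {A, B, C, D, E} — all of the relation — so {A, C} is a candidate key.
Any other superkey properly contains one of these, so there are no further candidate keys.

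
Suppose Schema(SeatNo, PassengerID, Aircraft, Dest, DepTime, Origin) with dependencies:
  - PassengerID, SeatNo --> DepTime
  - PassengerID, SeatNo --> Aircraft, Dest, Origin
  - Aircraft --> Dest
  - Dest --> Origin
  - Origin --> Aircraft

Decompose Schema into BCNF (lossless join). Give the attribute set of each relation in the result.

Candidate key of the original relation: {PassengerID, SeatNo}.
Within {Aircraft, DepTime, Dest, Origin, PassengerID, SeatNo}: {Aircraft}⁺ ∩ {Aircraft, DepTime, Dest, Origin, PassengerID, SeatNo} = {Aircraft, Dest, Origin}, not the whole set, so Aircraft --> Dest, Origin violates BCNF; decompose into {Aircraft, Dest, Origin} and {Aircraft, DepTime, PassengerID, SeatNo}.
{Aircraft, Dest, Origin} has no BCNF violation.
{Aircraft, DepTime, PassengerID, SeatNo} has no BCNF violation.

{Aircraft, DepTime, PassengerID, SeatNo}; {Aircraft, Dest, Origin}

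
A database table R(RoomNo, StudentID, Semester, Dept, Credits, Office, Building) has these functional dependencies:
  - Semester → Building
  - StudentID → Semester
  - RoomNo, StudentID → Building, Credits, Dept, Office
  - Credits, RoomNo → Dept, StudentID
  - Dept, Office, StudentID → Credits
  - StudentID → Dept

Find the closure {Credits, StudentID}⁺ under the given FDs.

{Building, Credits, Dept, Semester, StudentID}

Start with {Credits, StudentID}.
StudentID → Semester applies; add {Semester} → now {Credits, Semester, StudentID}.
StudentID → Dept applies; add {Dept} → now {Credits, Dept, Semester, StudentID}.
Semester → Building applies; add {Building} → now {Building, Credits, Dept, Semester, StudentID}.
No further FD applies.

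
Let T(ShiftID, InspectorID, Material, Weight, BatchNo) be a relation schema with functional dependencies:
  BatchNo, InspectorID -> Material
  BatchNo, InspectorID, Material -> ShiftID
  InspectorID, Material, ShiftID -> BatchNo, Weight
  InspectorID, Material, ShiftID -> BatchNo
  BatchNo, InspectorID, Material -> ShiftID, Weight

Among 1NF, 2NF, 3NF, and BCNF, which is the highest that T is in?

BCNF

Candidate keys: {BatchNo, InspectorID}, {InspectorID, Material, ShiftID}. Prime attributes: {BatchNo, InspectorID, Material, ShiftID}.
The left-hand side of every FD is a superkey, so BCNF is satisfied.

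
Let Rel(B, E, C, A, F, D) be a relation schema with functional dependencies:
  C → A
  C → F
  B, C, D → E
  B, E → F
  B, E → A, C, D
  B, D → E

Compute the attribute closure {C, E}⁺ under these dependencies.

Start with {C, E}.
C → A applies; add {A} → now {A, C, E}.
C → F applies; add {F} → now {A, C, E, F}.
No further FD applies.

{A, C, E, F}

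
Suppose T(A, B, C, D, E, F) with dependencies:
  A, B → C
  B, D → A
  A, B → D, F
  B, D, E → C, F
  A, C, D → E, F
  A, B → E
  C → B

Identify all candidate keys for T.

{A, B}⁺ = {A, B, C, D, E, F}, which is every attribute, so {A, B} is a candidate key.
{A, C}⁺ = {A, B, C, D, E, F}, which is every attribute, so {A, C} is a candidate key.
{B, D}⁺ = {A, B, C, D, E, F}, which is every attribute, so {B, D} is a candidate key.
{C, D}⁺ = {A, B, C, D, E, F}, which is every attribute, so {C, D} is a candidate key.
Any other superkey properly contains one of these, so there are no further candidate keys.

{A, B}, {A, C}, {B, D}, {C, D}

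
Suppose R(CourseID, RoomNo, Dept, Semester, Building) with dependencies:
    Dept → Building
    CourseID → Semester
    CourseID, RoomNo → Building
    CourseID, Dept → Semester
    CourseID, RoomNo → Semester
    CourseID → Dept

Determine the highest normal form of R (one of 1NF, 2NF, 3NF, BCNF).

Candidate key: {CourseID, RoomNo}. Prime attributes: {CourseID, RoomNo}.
Dept → Building breaks BCNF: {Dept}⁺ = {Building, Dept}, so {Dept} is not a superkey.
Because {Building} is non-prime and the left side of Dept → Building is not a superkey, the relation is not in 3NF.
{CourseID} is a proper subset of the key {CourseID, RoomNo}, and {CourseID}⁺ contains the non-prime attributes {Building, Dept, Semester} — a partial dependency, so 2NF is violated.

1NF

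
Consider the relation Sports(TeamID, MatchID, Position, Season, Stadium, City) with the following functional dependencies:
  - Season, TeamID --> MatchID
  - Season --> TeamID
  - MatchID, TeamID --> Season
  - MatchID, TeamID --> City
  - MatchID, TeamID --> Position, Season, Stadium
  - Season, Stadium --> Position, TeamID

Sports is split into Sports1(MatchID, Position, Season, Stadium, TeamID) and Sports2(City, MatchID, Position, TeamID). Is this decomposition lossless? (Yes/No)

Yes

Sports1 ∩ Sports2 = {MatchID, Position, TeamID}; its closure under F is {City, MatchID, Position, Season, Stadium, TeamID}.
Sports1 is contained in that closure, so Sports1 ∩ Sports2 --> Sports1 holds and the join is lossless.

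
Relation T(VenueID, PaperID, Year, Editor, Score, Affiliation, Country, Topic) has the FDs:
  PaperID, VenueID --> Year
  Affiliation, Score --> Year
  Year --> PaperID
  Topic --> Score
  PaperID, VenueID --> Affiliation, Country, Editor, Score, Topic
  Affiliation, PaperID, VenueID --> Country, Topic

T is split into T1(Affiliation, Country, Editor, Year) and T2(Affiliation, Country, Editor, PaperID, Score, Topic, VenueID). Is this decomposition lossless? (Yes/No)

No

Common attributes: {Affiliation, Country, Editor}; their closure is {Affiliation, Country, Editor}.
T1 ⊄ {Affiliation, Country, Editor} and T2 ⊄ {Affiliation, Country, Editor}, so the split is lossy.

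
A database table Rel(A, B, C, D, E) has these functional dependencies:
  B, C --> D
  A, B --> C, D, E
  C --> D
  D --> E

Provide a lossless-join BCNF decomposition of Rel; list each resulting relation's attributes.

Candidate key of the original relation: {A, B}.
In {A, B, C, D, E}, {B, C} is not a superkey ({B, C}⁺ restricted to this set is {B, C, D, E}), so split on B, C --> D, E into {B, C, D, E} and {A, B, C}.
In {B, C, D, E}, {C} is not a superkey ({C}⁺ restricted to this set is {C, D, E}), so split on C --> D, E into {C, D, E} and {B, C}.
In {C, D, E}, {D} is not a superkey ({D}⁺ restricted to this set is {D, E}), so split on D --> E into {D, E} and {C, D}.
{D, E}: every determinant is a superkey — BCNF.
{C, D}: every determinant is a superkey — BCNF.
{B, C}: every determinant is a superkey — BCNF.
{A, B, C}: every determinant is a superkey — BCNF.

{A, B, C}; {C, D}; {D, E}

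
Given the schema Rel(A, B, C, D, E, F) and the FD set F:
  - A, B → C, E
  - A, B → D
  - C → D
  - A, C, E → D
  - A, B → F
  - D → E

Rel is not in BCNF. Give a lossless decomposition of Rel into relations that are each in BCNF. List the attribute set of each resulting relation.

Candidate key of the original relation: {A, B}.
In {A, B, C, D, E, F}, {C} is not a superkey ({C}⁺ restricted to this set is {C, D, E}), so split on C → D, E into {C, D, E} and {A, B, C, F}.
In {C, D, E}, {D} is not a superkey ({D}⁺ restricted to this set is {D, E}), so split on D → E into {D, E} and {C, D}.
{D, E}: every determinant is a superkey — BCNF.
{C, D}: every determinant is a superkey — BCNF.
{A, B, C, F}: every determinant is a superkey — BCNF.

{A, B, C, F}; {C, D}; {D, E}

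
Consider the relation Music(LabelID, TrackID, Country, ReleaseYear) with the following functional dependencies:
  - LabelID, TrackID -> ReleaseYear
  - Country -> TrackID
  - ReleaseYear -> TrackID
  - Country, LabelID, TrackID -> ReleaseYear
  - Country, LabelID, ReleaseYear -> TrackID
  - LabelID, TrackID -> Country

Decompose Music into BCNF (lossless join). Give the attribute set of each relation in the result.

Candidate keys of the original relation: {Country, LabelID}, {LabelID, ReleaseYear}, {LabelID, TrackID}.
In {Country, LabelID, ReleaseYear, TrackID}, {Country} is not a superkey ({Country}⁺ restricted to this set is {Country, TrackID}), so split on Country -> TrackID into {Country, TrackID} and {Country, LabelID, ReleaseYear}.
{Country, TrackID}: every determinant is a superkey — BCNF.
{Country, LabelID, ReleaseYear}: every determinant is a superkey — BCNF.

{Country, LabelID, ReleaseYear}; {Country, TrackID}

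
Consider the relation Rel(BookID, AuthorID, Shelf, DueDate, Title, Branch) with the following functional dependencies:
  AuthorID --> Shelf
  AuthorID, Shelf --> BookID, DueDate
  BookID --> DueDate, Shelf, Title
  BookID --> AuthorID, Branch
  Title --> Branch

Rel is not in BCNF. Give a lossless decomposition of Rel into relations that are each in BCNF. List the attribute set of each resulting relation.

{AuthorID, BookID, DueDate, Shelf, Title}; {Branch, Title}

Candidate keys of the original relation: {AuthorID}, {BookID}.
In {AuthorID, BookID, Branch, DueDate, Shelf, Title}, {Title} is not a superkey ({Title}⁺ restricted to this set is {Branch, Title}), so split on Title --> Branch into {Branch, Title} and {AuthorID, BookID, DueDate, Shelf, Title}.
{Branch, Title} has no BCNF violation.
{AuthorID, BookID, DueDate, Shelf, Title} has no BCNF violation.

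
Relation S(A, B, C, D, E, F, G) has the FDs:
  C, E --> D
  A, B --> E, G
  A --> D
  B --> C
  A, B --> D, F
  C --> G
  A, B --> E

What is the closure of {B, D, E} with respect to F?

Start with {B, D, E}.
B --> C applies; add {C} → now {B, C, D, E}.
C --> G applies; add {G} → now {B, C, D, E, G}.
No further FD applies.

{B, C, D, E, G}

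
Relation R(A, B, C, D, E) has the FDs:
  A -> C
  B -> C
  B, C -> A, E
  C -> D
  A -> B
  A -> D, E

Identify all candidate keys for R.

Closure of {A} is {A, B, C, D, E}, the whole schema; {A} is a candidate key.
Closure of {B} is {A, B, C, D, E}, the whole schema; {B} is a candidate key.
These are minimal and exhaustive — every other superkey contains one of them.

{A}, {B}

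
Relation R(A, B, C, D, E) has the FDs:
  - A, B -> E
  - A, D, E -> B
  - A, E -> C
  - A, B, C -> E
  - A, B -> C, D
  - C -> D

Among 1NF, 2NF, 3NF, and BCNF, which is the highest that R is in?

2NF

Candidate keys: {A, B}, {A, E}. Prime attributes: {A, B, E}.
C -> D: {C}⁺ = {C, D}, which is not all of the attributes, so the left side is not a superkey — BCNF is violated.
C -> D has non-prime {D} on the right and a non-superkey on the left, so 3NF fails.
No non-prime attribute depends on a proper subset of any candidate key, so 2NF holds.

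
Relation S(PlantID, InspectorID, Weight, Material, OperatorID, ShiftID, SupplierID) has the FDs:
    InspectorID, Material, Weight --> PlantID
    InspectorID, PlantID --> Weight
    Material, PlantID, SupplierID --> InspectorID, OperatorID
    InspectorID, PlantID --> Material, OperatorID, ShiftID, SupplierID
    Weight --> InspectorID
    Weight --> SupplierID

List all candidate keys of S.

Closure of {InspectorID, PlantID} is {InspectorID, Material, OperatorID, PlantID, ShiftID, SupplierID, Weight}, the whole schema; {InspectorID, PlantID} is a candidate key.
Closure of {Material, Weight} is {InspectorID, Material, OperatorID, PlantID, ShiftID, SupplierID, Weight}, the whole schema; {Material, Weight} is a candidate key.
Closure of {PlantID, Weight} is {InspectorID, Material, OperatorID, PlantID, ShiftID, SupplierID, Weight}, the whole schema; {PlantID, Weight} is a candidate key.
Closure of {Material, PlantID, SupplierID} is {InspectorID, Material, OperatorID, PlantID, ShiftID, SupplierID, Weight}, the whole schema; {Material, PlantID, SupplierID} is a candidate key.
No proper subset of any of these is a key, and no other minimal superkey exists.

{InspectorID, PlantID}, {Material, PlantID, SupplierID}, {Material, Weight}, {PlantID, Weight}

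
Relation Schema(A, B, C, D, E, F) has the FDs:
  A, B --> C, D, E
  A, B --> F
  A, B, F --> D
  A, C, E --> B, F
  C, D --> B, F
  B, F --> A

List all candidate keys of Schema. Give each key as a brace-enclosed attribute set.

Closure of {A, B} is {A, B, C, D, E, F}, the whole schema; {A, B} is a candidate key.
Closure of {B, F} is {A, B, C, D, E, F}, the whole schema; {B, F} is a candidate key.
Closure of {C, D} is {A, B, C, D, E, F}, the whole schema; {C, D} is a candidate key.
Closure of {A, C, E} is {A, B, C, D, E, F}, the whole schema; {A, C, E} is a candidate key.
These are minimal and exhaustive — every other superkey contains one of them.

{A, B}, {A, C, E}, {B, F}, {C, D}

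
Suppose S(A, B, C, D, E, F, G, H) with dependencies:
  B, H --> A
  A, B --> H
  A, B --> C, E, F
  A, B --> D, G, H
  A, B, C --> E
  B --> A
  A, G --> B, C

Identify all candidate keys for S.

{A, G}, {B}

{B}⁺ = {A, B, C, D, E, F, G, H} — all of the relation — so {B} is a candidate key.
{A, G}⁺ = {A, B, C, D, E, F, G, H} — all of the relation — so {A, G} is a candidate key.
These are minimal and exhaustive — every other superkey contains one of them.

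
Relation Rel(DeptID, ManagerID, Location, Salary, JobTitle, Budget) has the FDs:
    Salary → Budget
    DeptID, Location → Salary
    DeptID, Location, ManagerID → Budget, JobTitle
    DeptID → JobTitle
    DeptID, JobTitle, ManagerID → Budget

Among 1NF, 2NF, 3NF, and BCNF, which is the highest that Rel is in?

Candidate key: {DeptID, Location, ManagerID}. Prime attributes: {DeptID, Location, ManagerID}.
For Salary → Budget we have {Salary}⁺ = {Budget, Salary}; {Salary} is not a superkey, so BCNF fails.
Salary → Budget determines the non-prime attribute {Budget} from a non-superkey — 3NF is violated.
Since {DeptID} ⊂ {DeptID, Location, ManagerID} and {DeptID}⁺ ⊇ {JobTitle} with {JobTitle} non-prime, there is a partial dependency; 2NF fails.

1NF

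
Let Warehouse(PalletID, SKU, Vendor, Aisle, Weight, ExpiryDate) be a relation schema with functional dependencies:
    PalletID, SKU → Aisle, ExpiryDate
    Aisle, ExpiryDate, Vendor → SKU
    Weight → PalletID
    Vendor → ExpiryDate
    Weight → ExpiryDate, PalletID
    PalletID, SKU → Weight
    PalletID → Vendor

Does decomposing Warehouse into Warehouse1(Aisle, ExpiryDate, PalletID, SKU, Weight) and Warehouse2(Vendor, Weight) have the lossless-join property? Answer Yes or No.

Yes

Warehouse1 ∩ Warehouse2 = {Weight}; its closure under F is {ExpiryDate, PalletID, Vendor, Weight}.
This includes all of Warehouse2, so the common attributes are a superkey of Warehouse2 — the join is lossless.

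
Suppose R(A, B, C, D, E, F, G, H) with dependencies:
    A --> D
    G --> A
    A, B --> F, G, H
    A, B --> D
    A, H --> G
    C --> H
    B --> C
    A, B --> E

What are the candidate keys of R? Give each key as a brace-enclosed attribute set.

No FD produces {B}, so it must be in every candidate key.
Closure of {A, B} is {A, B, C, D, E, F, G, H}, the whole schema; {A, B} is a candidate key.
Closure of {B, G} is {A, B, C, D, E, F, G, H}, the whole schema; {B, G} is a candidate key.
Any other superkey properly contains one of these, so there are no further candidate keys.

{A, B}, {B, G}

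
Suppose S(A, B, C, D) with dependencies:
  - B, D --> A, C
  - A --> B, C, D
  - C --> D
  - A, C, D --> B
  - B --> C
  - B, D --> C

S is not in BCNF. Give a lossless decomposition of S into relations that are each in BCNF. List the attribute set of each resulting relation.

{A, B, C}; {C, D}

Candidate keys of the original relation: {A}, {B}.
Within {A, B, C, D}: {C}⁺ ∩ {A, B, C, D} = {C, D}, not the whole set, so C --> D violates BCNF; decompose into {C, D} and {A, B, C}.
{C, D} is in BCNF.
{A, B, C} is in BCNF.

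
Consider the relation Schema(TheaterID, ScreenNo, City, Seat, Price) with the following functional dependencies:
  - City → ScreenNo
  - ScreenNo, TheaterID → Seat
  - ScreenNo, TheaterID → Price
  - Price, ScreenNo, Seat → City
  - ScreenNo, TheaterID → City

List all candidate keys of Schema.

{City, TheaterID}, {ScreenNo, TheaterID}

No FD produces {TheaterID}, so it must be in every candidate key.
{City, TheaterID} is a candidate key since {City, TheaterID}⁺ = {City, Price, ScreenNo, Seat, TheaterID} covers every attribute.
{ScreenNo, TheaterID} is a candidate key since {ScreenNo, TheaterID}⁺ = {City, Price, ScreenNo, Seat, TheaterID} covers every attribute.
These are minimal and exhaustive — every other superkey contains one of them.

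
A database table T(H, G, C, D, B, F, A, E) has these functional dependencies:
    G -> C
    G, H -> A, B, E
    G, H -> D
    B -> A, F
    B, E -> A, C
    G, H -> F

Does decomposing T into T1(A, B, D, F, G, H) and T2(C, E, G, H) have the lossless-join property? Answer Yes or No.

T1 ∩ T2 = {G, H}; its closure under F is {A, B, C, D, E, F, G, H}.
Since T1 ⊆ {A, B, C, D, E, F, G, H}, the intersection is a superkey of T1; the decomposition is lossless.

Yes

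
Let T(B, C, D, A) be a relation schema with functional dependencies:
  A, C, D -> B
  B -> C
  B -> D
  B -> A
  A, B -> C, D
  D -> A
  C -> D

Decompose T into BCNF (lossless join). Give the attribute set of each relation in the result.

Candidate keys of the original relation: {B}, {C}.
In {A, B, C, D}, {D} is not a superkey ({D}⁺ restricted to this set is {A, D}), so split on D -> A into {A, D} and {B, C, D}.
{A, D} is in BCNF.
{B, C, D} is in BCNF.

{A, D}; {B, C, D}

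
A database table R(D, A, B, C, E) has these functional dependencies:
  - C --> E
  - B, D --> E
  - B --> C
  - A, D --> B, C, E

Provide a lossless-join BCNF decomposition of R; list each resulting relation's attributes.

Candidate key of the original relation: {A, D}.
Within {A, B, C, D, E}: {C}⁺ ∩ {A, B, C, D, E} = {C, E}, not the whole set, so C --> E violates BCNF; decompose into {C, E} and {A, B, C, D}.
{C, E} is in BCNF.
Within {A, B, C, D}: {B, D}⁺ ∩ {A, B, C, D} = {B, C, D}, not the whole set, so B, D --> C violates BCNF; decompose into {B, C, D} and {A, B, D}.
Within {B, C, D}: {B}⁺ ∩ {B, C, D} = {B, C}, not the whole set, so B --> C violates BCNF; decompose into {B, C} and {B, D}.
{B, C} is in BCNF.
{B, D} is in BCNF.
{A, B, D} is in BCNF.

{A, B, D}; {B, C}; {C, E}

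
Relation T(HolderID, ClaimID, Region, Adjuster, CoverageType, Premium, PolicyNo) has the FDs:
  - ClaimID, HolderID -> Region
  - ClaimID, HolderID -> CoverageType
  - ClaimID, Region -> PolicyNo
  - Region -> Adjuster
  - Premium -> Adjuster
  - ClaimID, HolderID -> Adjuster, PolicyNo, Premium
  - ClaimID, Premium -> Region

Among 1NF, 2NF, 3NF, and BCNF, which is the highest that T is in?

2NF

Candidate key: {ClaimID, HolderID}. Prime attributes: {ClaimID, HolderID}.
For ClaimID, Region -> PolicyNo we have {ClaimID, Region}⁺ = {Adjuster, ClaimID, PolicyNo, Region}; {ClaimID, Region} is not a superkey, so BCNF fails.
ClaimID, Region -> PolicyNo has non-prime {PolicyNo} on the right and a non-superkey on the left, so 3NF fails.
Checking every proper subset of each key, none determines a non-prime attribute — 2NF is satisfied.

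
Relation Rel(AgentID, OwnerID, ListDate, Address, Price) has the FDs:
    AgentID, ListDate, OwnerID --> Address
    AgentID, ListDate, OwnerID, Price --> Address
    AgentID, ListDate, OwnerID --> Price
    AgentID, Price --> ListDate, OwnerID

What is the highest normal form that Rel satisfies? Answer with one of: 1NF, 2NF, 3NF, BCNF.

BCNF

Candidate keys: {AgentID, ListDate, OwnerID}, {AgentID, Price}. Prime attributes: {AgentID, ListDate, OwnerID, Price}.
The left-hand side of every FD is a superkey, so BCNF is satisfied.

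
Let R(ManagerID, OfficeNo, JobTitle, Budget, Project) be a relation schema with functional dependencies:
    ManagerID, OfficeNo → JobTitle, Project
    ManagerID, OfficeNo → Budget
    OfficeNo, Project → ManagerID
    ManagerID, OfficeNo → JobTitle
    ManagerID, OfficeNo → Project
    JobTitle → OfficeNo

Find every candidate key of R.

{JobTitle, ManagerID}⁺ = {Budget, JobTitle, ManagerID, OfficeNo, Project} — all of the relation — so {JobTitle, ManagerID} is a candidate key.
{JobTitle, Project}⁺ = {Budget, JobTitle, ManagerID, OfficeNo, Project} — all of the relation — so {JobTitle, Project} is a candidate key.
{ManagerID, OfficeNo}⁺ = {Budget, JobTitle, ManagerID, OfficeNo, Project} — all of the relation — so {ManagerID, OfficeNo} is a candidate key.
{OfficeNo, Project}⁺ = {Budget, JobTitle, ManagerID, OfficeNo, Project} — all of the relation — so {OfficeNo, Project} is a candidate key.
Any other superkey properly contains one of these, so there are no further candidate keys.

{JobTitle, ManagerID}, {JobTitle, Project}, {ManagerID, OfficeNo}, {OfficeNo, Project}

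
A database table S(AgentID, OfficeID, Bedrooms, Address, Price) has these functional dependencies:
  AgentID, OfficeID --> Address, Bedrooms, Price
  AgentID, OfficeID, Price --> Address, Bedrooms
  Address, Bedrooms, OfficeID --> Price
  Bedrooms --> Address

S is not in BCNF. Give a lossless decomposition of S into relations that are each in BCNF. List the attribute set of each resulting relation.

Candidate key of the original relation: {AgentID, OfficeID}.
In {Address, AgentID, Bedrooms, OfficeID, Price}, {Address, Bedrooms, OfficeID} is not a superkey ({Address, Bedrooms, OfficeID}⁺ restricted to this set is {Address, Bedrooms, OfficeID, Price}), so split on Address, Bedrooms, OfficeID --> Price into {Address, Bedrooms, OfficeID, Price} and {Address, AgentID, Bedrooms, OfficeID}.
In {Address, Bedrooms, OfficeID, Price}, {Bedrooms} is not a superkey ({Bedrooms}⁺ restricted to this set is {Address, Bedrooms}), so split on Bedrooms --> Address into {Address, Bedrooms} and {Bedrooms, OfficeID, Price}.
{Address, Bedrooms} has no BCNF violation.
{Bedrooms, OfficeID, Price} has no BCNF violation.
In {Address, AgentID, Bedrooms, OfficeID}, {Bedrooms} is not a superkey ({Bedrooms}⁺ restricted to this set is {Address, Bedrooms}), so split on Bedrooms --> Address into {Address, Bedrooms} and {AgentID, Bedrooms, OfficeID}.
{Address, Bedrooms} has no BCNF violation.
{AgentID, Bedrooms, OfficeID} has no BCNF violation.

{Address, Bedrooms}; {AgentID, Bedrooms, OfficeID}; {Bedrooms, OfficeID, Price}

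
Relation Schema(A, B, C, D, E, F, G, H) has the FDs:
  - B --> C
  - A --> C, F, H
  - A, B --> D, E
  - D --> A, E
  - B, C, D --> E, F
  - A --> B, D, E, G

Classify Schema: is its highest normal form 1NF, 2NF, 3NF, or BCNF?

2NF

Candidate keys: {A}, {D}. Prime attributes: {A, D}.
B --> C breaks BCNF: {B}⁺ = {B, C}, so {B} is not a superkey.
B --> C has non-prime {C} on the right and a non-superkey on the left, so 3NF fails.
All keys have size 1, which rules out partial dependencies — 2NF is satisfied.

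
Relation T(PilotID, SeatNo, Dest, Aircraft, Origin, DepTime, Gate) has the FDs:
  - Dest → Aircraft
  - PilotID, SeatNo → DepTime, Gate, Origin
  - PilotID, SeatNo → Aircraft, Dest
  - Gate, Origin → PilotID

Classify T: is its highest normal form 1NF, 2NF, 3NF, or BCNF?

Candidate keys: {Gate, Origin, SeatNo}, {PilotID, SeatNo}. Prime attributes: {Gate, Origin, PilotID, SeatNo}.
Dest → Aircraft breaks BCNF: {Dest}⁺ = {Aircraft, Dest}, so {Dest} is not a superkey.
Dest → Aircraft has non-prime {Aircraft} on the right and a non-superkey on the left, so 3NF fails.
Checking every proper subset of each key, none determines a non-prime attribute — 2NF is satisfied.

2NF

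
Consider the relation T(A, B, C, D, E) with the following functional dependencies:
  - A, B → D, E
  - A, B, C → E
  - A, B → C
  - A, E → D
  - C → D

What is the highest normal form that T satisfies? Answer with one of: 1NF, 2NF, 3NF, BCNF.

2NF

Candidate key: {A, B}. Prime attributes: {A, B}.
A, E → D breaks BCNF: {A, E}⁺ = {A, D, E}, so {A, E} is not a superkey.
Because {D} is non-prime and the left side of A, E → D is not a superkey, the relation is not in 3NF.
Checking every proper subset of each key, none determines a non-prime attribute — 2NF is satisfied.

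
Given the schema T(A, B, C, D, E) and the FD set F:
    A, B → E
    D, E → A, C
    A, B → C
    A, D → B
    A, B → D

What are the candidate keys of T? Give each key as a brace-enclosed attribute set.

{A, B}, {A, D}, {D, E}

{A, B} is a candidate key since {A, B}⁺ = {A, B, C, D, E} covers every attribute.
{A, D} is a candidate key since {A, D}⁺ = {A, B, C, D, E} covers every attribute.
{D, E} is a candidate key since {D, E}⁺ = {A, B, C, D, E} covers every attribute.
Any other superkey properly contains one of these, so there are no further candidate keys.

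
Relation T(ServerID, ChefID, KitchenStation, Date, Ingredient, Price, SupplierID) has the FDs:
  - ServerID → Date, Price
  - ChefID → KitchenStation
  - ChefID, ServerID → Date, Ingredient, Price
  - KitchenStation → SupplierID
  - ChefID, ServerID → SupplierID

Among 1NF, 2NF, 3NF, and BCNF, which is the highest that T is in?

Candidate key: {ChefID, ServerID}. Prime attributes: {ChefID, ServerID}.
ServerID → Date, Price breaks BCNF: {ServerID}⁺ = {Date, Price, ServerID}, so {ServerID} is not a superkey.
ServerID → Date, Price has non-prime {Date, Price} on the right and a non-superkey on the left, so 3NF fails.
The proper key subset {ChefID} of {ChefID, ServerID} determines non-prime {KitchenStation, SupplierID}, so the relation is not even in 2NF.

1NF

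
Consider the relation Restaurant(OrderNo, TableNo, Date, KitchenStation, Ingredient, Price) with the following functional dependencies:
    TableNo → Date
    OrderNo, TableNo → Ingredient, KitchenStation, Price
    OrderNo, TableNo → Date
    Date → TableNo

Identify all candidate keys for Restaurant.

{OrderNo} never appears on the right of any FD, so every key must include it.
{Date, OrderNo}⁺ = {Date, Ingredient, KitchenStation, OrderNo, Price, TableNo} — all of the relation — so {Date, OrderNo} is a candidate key.
{OrderNo, TableNo}⁺ = {Date, Ingredient, KitchenStation, OrderNo, Price, TableNo} — all of the relation — so {OrderNo, TableNo} is a candidate key.
No proper subset of any of these is a key, and no other minimal superkey exists.

{Date, OrderNo}, {OrderNo, TableNo}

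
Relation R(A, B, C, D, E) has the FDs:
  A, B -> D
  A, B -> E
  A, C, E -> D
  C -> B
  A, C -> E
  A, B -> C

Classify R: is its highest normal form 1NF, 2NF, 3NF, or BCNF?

Candidate keys: {A, B}, {A, C}. Prime attributes: {A, B, C}.
C -> B: {C}⁺ = {B, C}, which is not all of the attributes, so the left side is not a superkey — BCNF is violated.
Since {B} ⊆ prime attributes and every other non-superkey FD also has a prime right side, the schema is in 3NF.

3NF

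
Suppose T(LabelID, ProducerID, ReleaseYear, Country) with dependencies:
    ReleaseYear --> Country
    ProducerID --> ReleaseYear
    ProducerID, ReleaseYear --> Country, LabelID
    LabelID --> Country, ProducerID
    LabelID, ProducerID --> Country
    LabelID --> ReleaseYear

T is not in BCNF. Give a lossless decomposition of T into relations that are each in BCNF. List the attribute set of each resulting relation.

Candidate keys of the original relation: {LabelID}, {ProducerID}.
In {Country, LabelID, ProducerID, ReleaseYear}, {ReleaseYear} is not a superkey ({ReleaseYear}⁺ restricted to this set is {Country, ReleaseYear}), so split on ReleaseYear --> Country into {Country, ReleaseYear} and {LabelID, ProducerID, ReleaseYear}.
{Country, ReleaseYear} has no BCNF violation.
{LabelID, ProducerID, ReleaseYear} has no BCNF violation.

{Country, ReleaseYear}; {LabelID, ProducerID, ReleaseYear}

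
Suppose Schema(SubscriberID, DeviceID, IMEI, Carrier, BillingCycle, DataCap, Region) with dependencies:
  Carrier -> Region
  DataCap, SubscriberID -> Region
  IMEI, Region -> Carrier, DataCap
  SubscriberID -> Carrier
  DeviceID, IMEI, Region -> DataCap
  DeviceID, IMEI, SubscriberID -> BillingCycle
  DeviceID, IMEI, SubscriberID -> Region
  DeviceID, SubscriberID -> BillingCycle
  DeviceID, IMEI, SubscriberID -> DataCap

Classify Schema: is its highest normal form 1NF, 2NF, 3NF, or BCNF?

1NF

Candidate key: {DeviceID, IMEI, SubscriberID}. Prime attributes: {DeviceID, IMEI, SubscriberID}.
Carrier -> Region breaks BCNF: {Carrier}⁺ = {Carrier, Region}, so {Carrier} is not a superkey.
Because {Region} is non-prime and the left side of Carrier -> Region is not a superkey, the relation is not in 3NF.
Since {SubscriberID} ⊂ {DeviceID, IMEI, SubscriberID} and {SubscriberID}⁺ ⊇ {Carrier, Region} with {Carrier, Region} non-prime, there is a partial dependency; 2NF fails.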